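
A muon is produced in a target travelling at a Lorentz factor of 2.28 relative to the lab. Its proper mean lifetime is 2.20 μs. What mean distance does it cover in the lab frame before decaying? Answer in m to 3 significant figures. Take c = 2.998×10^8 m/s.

β = √(1 − 1/γ²) = √(1 − 1/2.28²) = 0.89868
Dilated lifetime: Δt = γτ₀ = 2.28 × 2.20 μs = 5.0160 μs
d = vΔt = 0.89868c × 5.0160 μs = 2.6943×10^8 m/s × 5.0160×10^-6 s = 1350 m

d ≈ 1350 m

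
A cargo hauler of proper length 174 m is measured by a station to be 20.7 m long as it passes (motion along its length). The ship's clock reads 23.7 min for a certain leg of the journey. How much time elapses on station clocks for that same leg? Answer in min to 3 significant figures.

Δt ≈ 199 min

Length contraction ⇒ γ = L₀/L = 174/20.7 = 8.4058
Time dilation: Δt = γτ₀ = 8.4058 × 23.7 min = 199 min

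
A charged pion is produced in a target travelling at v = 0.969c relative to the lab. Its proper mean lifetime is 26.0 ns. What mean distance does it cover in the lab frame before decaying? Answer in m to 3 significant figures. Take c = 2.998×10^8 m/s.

γ = 1/√(1 − 0.969²) = 4.0476
Dilated lifetime: Δt = γτ₀ = 4.0476 × 26.0 ns = 105.24 ns
d = vΔt = 0.969c × 105.24 ns = 2.9051×10^8 m/s × 1.0524×10^-7 s = 30.6 m

d ≈ 30.6 m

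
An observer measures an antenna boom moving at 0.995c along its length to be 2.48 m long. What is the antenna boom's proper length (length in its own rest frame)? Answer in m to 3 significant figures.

L₀ ≈ 24.8 m

γ = 1/√(1 − 0.995²) = 10.013
L₀ = γL = 10.013 × 2.48 = 24.8 m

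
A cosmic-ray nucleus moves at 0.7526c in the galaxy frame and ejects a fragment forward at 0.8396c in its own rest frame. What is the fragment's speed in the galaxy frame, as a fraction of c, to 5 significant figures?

u ≈ 0.97568c

Compose boost 2: (0.8396 + 0.7526)/(1 + 0.8396×0.7526) = 1.5922/1.631883 = 0.97568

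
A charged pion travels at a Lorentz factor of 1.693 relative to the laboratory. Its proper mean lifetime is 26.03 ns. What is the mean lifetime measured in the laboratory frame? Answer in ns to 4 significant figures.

Δt ≈ 44.07 ns

γ = 1.693 (given)
Time dilation: Δt = γτ₀ = 1.693 × 26.03 ns = 44.07 ns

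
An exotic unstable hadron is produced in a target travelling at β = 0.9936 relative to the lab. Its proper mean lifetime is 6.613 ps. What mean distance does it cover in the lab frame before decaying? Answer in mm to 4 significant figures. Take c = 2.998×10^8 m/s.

d ≈ 17.44 mm

γ = 1/√(1 − 0.9936²) = 8.85301
Dilated lifetime: Δt = γτ₀ = 8.85301 × 6.613 ps = 58.5450 ps
d = vΔt = 0.9936c × 58.5450 ps = 2.97881×10^8 m/s × 5.85450×10^-11 s = 17.44 mm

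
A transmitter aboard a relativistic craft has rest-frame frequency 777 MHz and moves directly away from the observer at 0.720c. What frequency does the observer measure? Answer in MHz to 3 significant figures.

Relativistic Doppler: f_obs = f_src √((1−β)/(1+β))
= 777 × √(0.28000/1.7200) = 777 × 0.40347 = 313 MHz

f_obs ≈ 313 MHz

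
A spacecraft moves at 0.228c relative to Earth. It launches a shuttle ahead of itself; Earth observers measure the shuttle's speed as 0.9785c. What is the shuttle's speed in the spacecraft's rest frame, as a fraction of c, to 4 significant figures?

u' ≈ 0.9660c

Inverse velocity addition: u' = (u − v)/(1 − uv/c²)
= (0.9785 − 0.228)/(1 − 0.9785×0.228) = 0.7505/0.776902 = 0.9660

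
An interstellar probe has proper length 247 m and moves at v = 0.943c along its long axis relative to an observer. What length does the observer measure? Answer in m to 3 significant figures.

γ = 1/√(1 − 0.943²) = 3.0049
Length contraction: L = L₀/γ = 247/3.0049 = 82.2 m

L ≈ 82.2 m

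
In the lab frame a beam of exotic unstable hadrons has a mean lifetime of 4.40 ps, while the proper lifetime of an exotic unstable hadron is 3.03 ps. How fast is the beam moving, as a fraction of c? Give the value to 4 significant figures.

β ≈ 0.7251

γ = Δt/τ₀ = 4.40/3.03 = 1.45215
β = √(1 − 1/γ²) = √(1 − 1/1.45215²) = 0.7251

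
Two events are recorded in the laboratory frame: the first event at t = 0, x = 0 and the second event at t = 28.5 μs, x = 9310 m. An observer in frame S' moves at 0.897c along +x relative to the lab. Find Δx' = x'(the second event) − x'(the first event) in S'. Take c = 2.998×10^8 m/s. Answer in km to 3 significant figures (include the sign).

γ = 1/√(1 − 0.897²) = 2.2623
Δx' = γ(Δx − vΔt) = 2.2623 × (9310 m − 0.897×(2.998×10^8 m/s)×28.5×10^-6 s)
= 2.2623 × (1645.8 m) = 3.72 km

Δx' ≈ 3.72 km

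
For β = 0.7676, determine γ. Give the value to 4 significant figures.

γ = 1/√(1 − β²) = 1/√(1 − 0.7676²) = 1/√(0.410790) = 1.560

γ ≈ 1.560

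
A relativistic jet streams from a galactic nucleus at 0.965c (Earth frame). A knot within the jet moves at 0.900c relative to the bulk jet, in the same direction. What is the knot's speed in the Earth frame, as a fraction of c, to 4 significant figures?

Relativistic velocity addition: u = (u' + v)/(1 + u'v/c²)
= (0.900 + 0.965)/(1 + 0.900×0.965) = 1.865/1.86850 = 0.9981

u ≈ 0.9981c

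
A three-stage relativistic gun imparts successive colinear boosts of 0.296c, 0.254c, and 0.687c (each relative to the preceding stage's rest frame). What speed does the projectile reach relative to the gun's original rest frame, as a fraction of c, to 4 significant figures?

u ≈ 0.8869c

Compose boost 2: (0.254 + 0.296)/(1 + 0.254×0.296) = 0.5500/1.07518 = 0.511540
Compose boost 3: (0.687 + 0.511540)/(1 + 0.687×0.511540) = 1.19854/1.35143 = 0.8869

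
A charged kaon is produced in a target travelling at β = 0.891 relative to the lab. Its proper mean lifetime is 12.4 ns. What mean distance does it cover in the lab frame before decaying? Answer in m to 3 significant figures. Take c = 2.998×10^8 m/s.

d ≈ 7.30 m

γ = 1/√(1 − 0.891²) = 2.2026
Dilated lifetime: Δt = γτ₀ = 2.2026 × 12.4 ns = 27.313 ns
d = vΔt = 0.891c × 27.313 ns = 2.6712×10^8 m/s × 2.7313×10^-8 s = 7.30 m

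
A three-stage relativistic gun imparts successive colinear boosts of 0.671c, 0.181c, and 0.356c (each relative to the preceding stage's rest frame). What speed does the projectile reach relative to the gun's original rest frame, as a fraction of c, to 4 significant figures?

u ≈ 0.8782c

Compose boost 2: (0.181 + 0.671)/(1 + 0.181×0.671) = 0.8520/1.12145 = 0.759730
Compose boost 3: (0.356 + 0.759730)/(1 + 0.356×0.759730) = 1.11573/1.27046 = 0.8782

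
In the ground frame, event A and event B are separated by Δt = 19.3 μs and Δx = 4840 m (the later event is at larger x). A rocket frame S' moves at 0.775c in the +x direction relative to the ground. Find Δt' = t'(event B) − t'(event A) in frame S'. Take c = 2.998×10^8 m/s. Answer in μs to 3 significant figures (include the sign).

Δt' ≈ 10.7 μs

γ = 1/√(1 − 0.775²) = 1.5824
Δt' = γ(Δt − vΔx/c²) = 1.5824 × (19.3 μs − 0.775×4840 m / (2.998×10^8 m/s))
= 1.5824 × (6.7883 μs) = 10.7 μs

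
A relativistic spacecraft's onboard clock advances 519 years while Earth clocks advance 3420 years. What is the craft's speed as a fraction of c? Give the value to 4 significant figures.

γ = Δt/τ₀ = 3420/519 = 6.58960
β = √(1 − 1/γ²) = √(1 − 1/6.58960²) = 0.9884

β ≈ 0.9884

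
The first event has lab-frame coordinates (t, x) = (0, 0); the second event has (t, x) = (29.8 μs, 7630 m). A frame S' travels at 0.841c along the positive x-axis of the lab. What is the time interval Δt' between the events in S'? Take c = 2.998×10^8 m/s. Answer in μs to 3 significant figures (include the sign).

Δt' ≈ 15.5 μs

γ = 1/√(1 − 0.841²) = 1.8483
Δt' = γ(Δt − vΔx/c²) = 1.8483 × (29.8 μs − 0.841×7630 m / (2.998×10^8 m/s))
= 1.8483 × (8.3963 μs) = 15.5 μs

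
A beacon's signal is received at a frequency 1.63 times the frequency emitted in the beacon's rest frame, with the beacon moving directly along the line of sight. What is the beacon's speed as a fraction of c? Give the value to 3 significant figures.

f_obs/f_src = √((1+β)/(1−β)) = 1.63  ⇒  (1+β)/(1−β) = 2.6569
β = |1 − D²|/(1 + D²) = |1 − 2.6569|/(1 + 2.6569) = 0.453

β ≈ 0.453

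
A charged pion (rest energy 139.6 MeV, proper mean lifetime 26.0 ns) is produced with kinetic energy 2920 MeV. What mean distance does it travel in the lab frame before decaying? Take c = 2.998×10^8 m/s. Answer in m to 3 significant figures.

γ = 1 + K/(m₀c²) = 1 + 2920/139.6 = 21.917
β = √(1 − 1/γ²) = 0.99896
Dilated lifetime: γτ₀ = 21.917 × 26.0 ns = 569.84 ns
d = βc·γτ₀ = 0.99896 × (2.998×10^8 m/s) × 5.6984×10^-7 s = 171 m

d ≈ 171 m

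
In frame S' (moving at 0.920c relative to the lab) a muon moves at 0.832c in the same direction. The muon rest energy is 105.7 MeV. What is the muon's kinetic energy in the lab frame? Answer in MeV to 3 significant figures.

K ≈ 753 MeV

u_lab = (0.832 + 0.920)/(1 + 0.832×0.920) = 0.992387
γ = 1/√(1 − 0.992387²) = 8.1197
K = (γ − 1)m₀c² = (8.1197 − 1) × 105.7 = 7.1197 × 105.7 = 753 MeV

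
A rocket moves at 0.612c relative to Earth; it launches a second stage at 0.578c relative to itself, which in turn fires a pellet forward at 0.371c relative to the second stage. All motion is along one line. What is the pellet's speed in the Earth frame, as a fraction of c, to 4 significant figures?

u ≈ 0.9426c

Compose boost 2: (0.578 + 0.612)/(1 + 0.578×0.612) = 1.190/1.35374 = 0.879049
Compose boost 3: (0.371 + 0.879049)/(1 + 0.371×0.879049) = 1.25005/1.32613 = 0.9426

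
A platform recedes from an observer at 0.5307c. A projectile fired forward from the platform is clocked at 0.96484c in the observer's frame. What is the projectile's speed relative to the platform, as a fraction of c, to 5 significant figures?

Inverse velocity addition: u' = (u − v)/(1 − uv/c²)
= (0.96484 − 0.5307)/(1 − 0.96484×0.5307) = 0.43414/0.4879594 = 0.88971

u' ≈ 0.88971c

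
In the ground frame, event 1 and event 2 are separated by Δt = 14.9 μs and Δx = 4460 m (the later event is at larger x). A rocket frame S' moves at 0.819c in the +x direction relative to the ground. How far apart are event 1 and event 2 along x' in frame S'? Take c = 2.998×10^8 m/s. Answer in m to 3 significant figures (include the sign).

Δx' ≈ 1400 m

γ = 1/√(1 − 0.819²) = 1.7428
Δx' = γ(Δx − vΔt) = 1.7428 × (4460 m − 0.819×(2.998×10^8 m/s)×14.9×10^-6 s)
= 1.7428 × (801.51 m) = 1400 m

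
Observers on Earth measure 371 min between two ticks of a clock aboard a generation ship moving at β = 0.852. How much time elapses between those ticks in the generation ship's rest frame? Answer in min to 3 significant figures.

τ₀ ≈ 194 min

γ = 1/√(1 − 0.852²) = 1.9101
Proper time: τ₀ = Δt/γ = 371/1.9101 = 194 min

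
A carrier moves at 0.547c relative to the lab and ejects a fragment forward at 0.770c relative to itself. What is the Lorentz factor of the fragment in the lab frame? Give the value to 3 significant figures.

u_lab = (0.770 + 0.547)/(1 + 0.770×0.547) = 1.317/1.42119 = 0.926688
γ = 1/√(1 − 0.926688²) = 2.66

γ ≈ 2.66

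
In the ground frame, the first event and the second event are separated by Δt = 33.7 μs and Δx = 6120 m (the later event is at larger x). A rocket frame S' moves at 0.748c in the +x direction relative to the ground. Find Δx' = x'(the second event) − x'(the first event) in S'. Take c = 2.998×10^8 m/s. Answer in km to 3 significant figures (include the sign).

Δx' ≈ -2.17 km

γ = 1/√(1 − 0.748²) = 1.5067
Δx' = γ(Δx − vΔt) = 1.5067 × (6120 m − 0.748×(2.998×10^8 m/s)×33.7×10^-6 s)
= 1.5067 × (-1437.2 m) = -2.17 km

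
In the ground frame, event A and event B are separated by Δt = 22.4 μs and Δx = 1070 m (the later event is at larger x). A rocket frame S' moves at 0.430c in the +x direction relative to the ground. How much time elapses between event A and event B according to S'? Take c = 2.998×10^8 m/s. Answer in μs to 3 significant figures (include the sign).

Δt' ≈ 23.1 μs

γ = 1/√(1 − 0.430²) = 1.1076
Δt' = γ(Δt − vΔx/c²) = 1.1076 × (22.4 μs − 0.430×1070 m / (2.998×10^8 m/s))
= 1.1076 × (20.865 μs) = 23.1 μs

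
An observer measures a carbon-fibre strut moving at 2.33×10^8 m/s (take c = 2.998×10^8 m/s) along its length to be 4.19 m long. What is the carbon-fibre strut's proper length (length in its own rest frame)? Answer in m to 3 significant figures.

β = v/c = 2.33×10^8 / 2.998×10^8 = 0.77718
γ = 1/√(1 − 0.77718²) = 1.5891
L₀ = γL = 1.5891 × 4.19 = 6.66 m

L₀ ≈ 6.66 m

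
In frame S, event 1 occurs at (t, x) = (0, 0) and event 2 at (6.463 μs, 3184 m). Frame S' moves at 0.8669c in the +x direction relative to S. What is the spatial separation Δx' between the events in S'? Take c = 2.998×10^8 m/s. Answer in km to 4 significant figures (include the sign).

Δx' ≈ 3.018 km

γ = 1/√(1 − 0.8669²) = 2.00609
Δx' = γ(Δx − vΔt) = 2.00609 × (3184 m − 0.8669×(2.998×10^8 m/s)×6.463×10^-6 s)
= 2.00609 × (1504.29 m) = 3.018 km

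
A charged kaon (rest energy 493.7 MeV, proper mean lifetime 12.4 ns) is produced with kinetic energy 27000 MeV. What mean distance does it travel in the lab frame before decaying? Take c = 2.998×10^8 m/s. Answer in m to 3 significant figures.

γ = 1 + K/(m₀c²) = 1 + 27000/493.7 = 55.689
β = √(1 − 1/γ²) = 0.99984
Dilated lifetime: γτ₀ = 55.689 × 12.4 ns = 690.54 ns
d = βc·γτ₀ = 0.99984 × (2.998×10^8 m/s) × 6.9054×10^-7 s = 207 m

d ≈ 207 m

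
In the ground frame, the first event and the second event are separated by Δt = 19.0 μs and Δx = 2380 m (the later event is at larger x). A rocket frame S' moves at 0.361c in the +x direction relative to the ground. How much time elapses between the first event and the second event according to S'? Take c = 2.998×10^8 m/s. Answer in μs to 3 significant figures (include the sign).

Δt' ≈ 17.3 μs

γ = 1/√(1 − 0.361²) = 1.0723
Δt' = γ(Δt − vΔx/c²) = 1.0723 × (19.0 μs − 0.361×2380 m / (2.998×10^8 m/s))
= 1.0723 × (16.134 μs) = 17.3 μs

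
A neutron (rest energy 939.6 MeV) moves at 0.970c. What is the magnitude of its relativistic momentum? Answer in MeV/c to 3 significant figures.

γ = 1/√(1 − 0.970²) = 4.1135
p = γβm₀c = 4.1135 × 0.970 × 939.6 MeV/c = 3750 MeV/c

p ≈ 3750 MeV/c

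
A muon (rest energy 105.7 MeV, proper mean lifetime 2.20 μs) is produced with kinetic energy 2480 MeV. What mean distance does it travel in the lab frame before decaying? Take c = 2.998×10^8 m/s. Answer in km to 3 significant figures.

d ≈ 16.1 km

γ = 1 + K/(m₀c²) = 1 + 2480/105.7 = 24.463
β = √(1 − 1/γ²) = 0.99916
Dilated lifetime: γτ₀ = 24.463 × 2.20 μs = 53.818 μs
d = βc·γτ₀ = 0.99916 × (2.998×10^8 m/s) × 5.3818×10^-5 s = 16.1 km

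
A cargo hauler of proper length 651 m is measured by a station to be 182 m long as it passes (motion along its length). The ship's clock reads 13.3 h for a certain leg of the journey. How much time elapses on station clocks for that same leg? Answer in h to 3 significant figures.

Length contraction ⇒ γ = L₀/L = 651/182 = 3.5769
Time dilation: Δt = γτ₀ = 3.5769 × 13.3 h = 47.6 h

Δt ≈ 47.6 h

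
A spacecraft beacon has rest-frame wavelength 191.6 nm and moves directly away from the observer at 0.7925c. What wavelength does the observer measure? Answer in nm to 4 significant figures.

λ_obs ≈ 563.1 nm

Relativistic Doppler: λ_obs = λ_src √((1+β)/(1−β))
= 191.6 × √(1.79250/0.207500) = 191.6 × 2.93914 = 563.1 nm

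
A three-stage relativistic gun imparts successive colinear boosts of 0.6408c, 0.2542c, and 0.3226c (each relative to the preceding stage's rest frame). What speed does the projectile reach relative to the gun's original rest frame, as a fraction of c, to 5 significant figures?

Compose boost 2: (0.2542 + 0.6408)/(1 + 0.2542×0.6408) = 0.89500/1.162891 = 0.7696334
Compose boost 3: (0.3226 + 0.7696334)/(1 + 0.3226×0.7696334) = 1.092233/1.248284 = 0.87499

u ≈ 0.87499c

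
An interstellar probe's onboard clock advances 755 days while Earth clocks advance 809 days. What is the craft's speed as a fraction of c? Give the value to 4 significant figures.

γ = Δt/τ₀ = 809/755 = 1.07152
β = √(1 − 1/γ²) = √(1 − 1/1.07152²) = 0.3592

β ≈ 0.3592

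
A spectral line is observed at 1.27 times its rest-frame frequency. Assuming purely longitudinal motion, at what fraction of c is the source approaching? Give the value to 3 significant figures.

β ≈ 0.235

f_obs/f_src = √((1+β)/(1−β)) = 1.27  ⇒  (1+β)/(1−β) = 1.6129
β = |1 − D²|/(1 + D²) = |1 − 1.6129|/(1 + 1.6129) = 0.235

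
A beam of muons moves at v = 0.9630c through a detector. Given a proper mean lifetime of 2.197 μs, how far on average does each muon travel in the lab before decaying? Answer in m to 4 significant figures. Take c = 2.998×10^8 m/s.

γ = 1/√(1 − 0.9630²) = 3.71056
Dilated lifetime: Δt = γτ₀ = 3.71056 × 2.197 μs = 8.15209 μs
d = vΔt = 0.9630c × 8.15209 μs = 2.88707×10^8 m/s × 8.15209×10^-6 s = 2354 m

d ≈ 2354 m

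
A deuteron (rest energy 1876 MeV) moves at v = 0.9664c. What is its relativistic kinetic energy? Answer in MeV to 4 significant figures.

K ≈ 5422 MeV

γ = 1/√(1 − 0.9664²) = 3.89040
K = (γ − 1)m₀c² = (3.89040 − 1) × 1876 MeV = 2.89040 × 1876 MeV = 5422 MeV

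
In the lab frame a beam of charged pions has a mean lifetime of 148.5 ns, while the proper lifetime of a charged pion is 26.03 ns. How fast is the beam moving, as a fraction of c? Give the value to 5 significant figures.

γ = Δt/τ₀ = 148.5/26.03 = 5.704956
β = √(1 − 1/γ²) = √(1 − 1/5.704956²) = 0.98452

β ≈ 0.98452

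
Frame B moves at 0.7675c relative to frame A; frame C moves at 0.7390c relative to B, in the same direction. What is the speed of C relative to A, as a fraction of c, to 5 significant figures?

u ≈ 0.96128c

Compose boost 2: (0.7390 + 0.7675)/(1 + 0.7390×0.7675) = 1.5065/1.567182 = 0.96128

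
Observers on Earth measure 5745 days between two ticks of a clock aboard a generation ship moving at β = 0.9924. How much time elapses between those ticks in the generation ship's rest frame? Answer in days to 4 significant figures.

γ = 1/√(1 − 0.9924²) = 8.12653
Proper time: τ₀ = Δt/γ = 5745/8.12653 = 706.9 days

τ₀ ≈ 706.9 days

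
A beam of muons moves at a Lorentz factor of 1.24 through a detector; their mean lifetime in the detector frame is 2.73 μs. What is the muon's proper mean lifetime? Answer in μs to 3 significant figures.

γ = 1.24 (given)
Proper time: τ₀ = Δt/γ = 2.73/1.24 = 2.20 μs

τ₀ ≈ 2.20 μs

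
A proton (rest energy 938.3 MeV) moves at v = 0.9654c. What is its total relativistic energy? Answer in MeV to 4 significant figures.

γ = 1/√(1 − 0.9654²) = 3.83474
E = γm₀c² = 3.83474 × 938.3 MeV = 3598 MeV

E ≈ 3598 MeV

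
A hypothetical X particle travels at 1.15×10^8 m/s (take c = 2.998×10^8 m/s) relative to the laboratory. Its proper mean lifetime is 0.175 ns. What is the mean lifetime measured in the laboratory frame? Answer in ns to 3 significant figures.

β = v/c = 1.15×10^8 / 2.998×10^8 = 0.38359
γ = 1/√(1 − 0.38359²) = 1.0828
Time dilation: Δt = γτ₀ = 1.0828 × 0.175 ns = 0.189 ns

Δt ≈ 0.189 ns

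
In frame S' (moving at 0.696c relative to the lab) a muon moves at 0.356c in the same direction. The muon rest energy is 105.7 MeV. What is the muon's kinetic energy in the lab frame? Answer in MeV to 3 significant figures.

K ≈ 90.9 MeV

u_lab = (0.356 + 0.696)/(1 + 0.356×0.696) = 0.843100
γ = 1/√(1 − 0.843100²) = 1.8596
K = (γ − 1)m₀c² = (1.8596 − 1) × 105.7 = 0.85958 × 105.7 = 90.9 MeV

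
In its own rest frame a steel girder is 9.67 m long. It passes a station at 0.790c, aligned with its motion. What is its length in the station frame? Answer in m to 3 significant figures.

γ = 1/√(1 − 0.790²) = 1.6310
Length contraction: L = L₀/γ = 9.67/1.6310 = 5.93 m

L ≈ 5.93 m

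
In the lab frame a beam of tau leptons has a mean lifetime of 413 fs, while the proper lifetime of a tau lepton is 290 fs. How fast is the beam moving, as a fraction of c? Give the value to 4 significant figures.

β ≈ 0.7120

γ = Δt/τ₀ = 413/290 = 1.42414
β = √(1 − 1/γ²) = √(1 − 1/1.42414²) = 0.7120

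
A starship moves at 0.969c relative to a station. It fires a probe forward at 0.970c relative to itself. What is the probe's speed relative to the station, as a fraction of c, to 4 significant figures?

Relativistic velocity addition: u = (u' + v)/(1 + u'v/c²)
= (0.970 + 0.969)/(1 + 0.970×0.969) = 1.939/1.93993 = 0.9995

u ≈ 0.9995c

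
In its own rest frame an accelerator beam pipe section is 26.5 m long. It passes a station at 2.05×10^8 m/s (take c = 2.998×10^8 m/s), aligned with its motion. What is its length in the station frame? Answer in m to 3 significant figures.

L ≈ 19.3 m

β = v/c = 2.05×10^8 / 2.998×10^8 = 0.68379
γ = 1/√(1 − 0.68379²) = 1.3705
Length contraction: L = L₀/γ = 26.5/1.3705 = 19.3 m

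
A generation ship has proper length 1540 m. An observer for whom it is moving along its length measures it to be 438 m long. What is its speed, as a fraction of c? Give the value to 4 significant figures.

γ = L₀/L = 1540/438 = 3.51598
β = √(1 − 1/γ²) = 0.9587

β ≈ 0.9587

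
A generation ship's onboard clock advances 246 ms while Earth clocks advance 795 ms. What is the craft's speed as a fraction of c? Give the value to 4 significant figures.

γ = Δt/τ₀ = 795/246 = 3.23171
β = √(1 − 1/γ²) = √(1 − 1/3.23171²) = 0.9509

β ≈ 0.9509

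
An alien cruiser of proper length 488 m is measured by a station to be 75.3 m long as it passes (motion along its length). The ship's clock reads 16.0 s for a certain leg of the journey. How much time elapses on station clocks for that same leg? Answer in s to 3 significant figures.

Length contraction ⇒ γ = L₀/L = 488/75.3 = 6.4807
Time dilation: Δt = γτ₀ = 6.4807 × 16.0 s = 104 s

Δt ≈ 104 s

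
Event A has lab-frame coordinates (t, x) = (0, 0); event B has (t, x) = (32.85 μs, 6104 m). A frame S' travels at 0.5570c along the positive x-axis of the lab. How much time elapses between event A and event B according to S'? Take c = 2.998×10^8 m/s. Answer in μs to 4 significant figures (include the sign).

γ = 1/√(1 − 0.5570²) = 1.20408
Δt' = γ(Δt − vΔx/c²) = 1.20408 × (32.85 μs − 0.5570×6104 m / (2.998×10^8 m/s))
= 1.20408 × (21.5093 μs) = 25.90 μs

Δt' ≈ 25.90 μs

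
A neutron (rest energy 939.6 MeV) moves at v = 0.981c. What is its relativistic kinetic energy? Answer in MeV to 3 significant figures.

K ≈ 3900 MeV

γ = 1/√(1 − 0.981²) = 5.1544
K = (γ − 1)m₀c² = (5.1544 − 1) × 939.6 MeV = 4.1544 × 939.6 MeV = 3900 MeV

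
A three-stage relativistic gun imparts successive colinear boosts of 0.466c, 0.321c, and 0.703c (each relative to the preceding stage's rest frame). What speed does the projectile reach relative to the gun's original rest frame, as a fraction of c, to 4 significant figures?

Compose boost 2: (0.321 + 0.466)/(1 + 0.321×0.466) = 0.7870/1.14959 = 0.684594
Compose boost 3: (0.703 + 0.684594)/(1 + 0.703×0.684594) = 1.38759/1.48127 = 0.9368

u ≈ 0.9368c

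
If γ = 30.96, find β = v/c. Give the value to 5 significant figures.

β = √(1 − 1/γ²) = √(1 − 1/30.96²) = √(0.9989567) = 0.99948

β ≈ 0.99948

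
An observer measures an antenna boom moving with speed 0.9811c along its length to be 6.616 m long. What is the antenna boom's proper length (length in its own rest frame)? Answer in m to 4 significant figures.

L₀ ≈ 34.19 m

γ = 1/√(1 − 0.9811²) = 5.16792
L₀ = γL = 5.16792 × 6.616 = 34.19 m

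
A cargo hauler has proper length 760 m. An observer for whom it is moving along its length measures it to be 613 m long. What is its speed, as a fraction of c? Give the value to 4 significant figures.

β ≈ 0.5911

γ = L₀/L = 760/613 = 1.23980
β = √(1 − 1/γ²) = 0.5911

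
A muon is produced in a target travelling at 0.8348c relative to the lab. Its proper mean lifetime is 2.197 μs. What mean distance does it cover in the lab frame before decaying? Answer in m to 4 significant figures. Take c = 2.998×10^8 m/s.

γ = 1/√(1 − 0.8348²) = 1.81635
Dilated lifetime: Δt = γτ₀ = 1.81635 × 2.197 μs = 3.99053 μs
d = vΔt = 0.8348c × 3.99053 μs = 2.50273×10^8 m/s × 3.99053×10^-6 s = 998.7 m

d ≈ 998.7 m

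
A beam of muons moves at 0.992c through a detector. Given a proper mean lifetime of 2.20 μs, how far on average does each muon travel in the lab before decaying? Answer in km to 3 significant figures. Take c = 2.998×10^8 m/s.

γ = 1/√(1 − 0.992²) = 7.9216
Dilated lifetime: Δt = γτ₀ = 7.9216 × 2.20 μs = 17.427 μs
d = vΔt = 0.992c × 17.427 μs = 2.9740×10^8 m/s × 1.7427×10^-5 s = 5.18 km

d ≈ 5.18 km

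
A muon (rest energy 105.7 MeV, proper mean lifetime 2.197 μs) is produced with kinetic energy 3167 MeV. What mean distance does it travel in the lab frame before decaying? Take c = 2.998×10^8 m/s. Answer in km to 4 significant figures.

γ = 1 + K/(m₀c²) = 1 + 3167/105.7 = 30.9622
β = √(1 − 1/γ²) = 0.999478
Dilated lifetime: γτ₀ = 30.9622 × 2.197 μs = 68.0239 μs
d = βc·γτ₀ = 0.999478 × (2.998×10^8 m/s) × 6.80239×10^-5 s = 20.38 km

d ≈ 20.38 km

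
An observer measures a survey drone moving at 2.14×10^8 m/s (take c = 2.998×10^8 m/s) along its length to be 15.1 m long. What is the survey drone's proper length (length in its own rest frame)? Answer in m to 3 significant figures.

L₀ ≈ 21.6 m

β = v/c = 2.14×10^8 / 2.998×10^8 = 0.71381
γ = 1/√(1 − 0.71381²) = 1.4279
L₀ = γL = 1.4279 × 15.1 = 21.6 m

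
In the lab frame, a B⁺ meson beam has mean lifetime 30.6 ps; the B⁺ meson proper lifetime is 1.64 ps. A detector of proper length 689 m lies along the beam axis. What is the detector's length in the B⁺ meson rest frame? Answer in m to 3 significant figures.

Time dilation ⇒ γ = Δt/τ₀ = 30.6/1.64 = 18.659
Length contraction: L = L₀/γ = 689/18.659 = 36.9 m

L ≈ 36.9 m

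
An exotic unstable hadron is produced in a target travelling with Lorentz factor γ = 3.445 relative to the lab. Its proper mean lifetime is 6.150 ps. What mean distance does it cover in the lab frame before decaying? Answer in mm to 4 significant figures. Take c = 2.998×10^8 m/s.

β = √(1 − 1/γ²) = √(1 − 1/3.445²) = 0.956943
Dilated lifetime: Δt = γτ₀ = 3.445 × 6.150 ps = 21.1867 ps
d = vΔt = 0.956943c × 21.1867 ps = 2.86892×10^8 m/s × 2.11867×10^-11 s = 6.078 mm

d ≈ 6.078 mm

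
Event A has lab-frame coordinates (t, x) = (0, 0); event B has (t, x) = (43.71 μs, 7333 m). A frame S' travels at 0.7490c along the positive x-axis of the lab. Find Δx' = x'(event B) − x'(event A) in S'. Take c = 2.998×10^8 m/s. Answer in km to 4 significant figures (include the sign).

Δx' ≈ -3.746 km

γ = 1/√(1 − 0.7490²) = 1.50927
Δx' = γ(Δx − vΔt) = 1.50927 × (7333 m − 0.7490×(2.998×10^8 m/s)×43.71×10^-6 s)
= 1.50927 × (-2482.09 m) = -3.746 km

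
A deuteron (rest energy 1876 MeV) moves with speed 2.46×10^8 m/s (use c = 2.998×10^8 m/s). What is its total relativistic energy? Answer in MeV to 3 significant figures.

β = v/c = 2.46×10^8 / 2.998×10^8 = 0.82055
γ = 1/√(1 − 0.82055²) = 1.7495
E = γm₀c² = 1.7495 × 1876 MeV = 3280 MeV

E ≈ 3280 MeV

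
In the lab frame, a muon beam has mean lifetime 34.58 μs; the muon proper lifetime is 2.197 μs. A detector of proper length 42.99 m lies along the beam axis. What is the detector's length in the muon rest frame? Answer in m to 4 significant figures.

Time dilation ⇒ γ = Δt/τ₀ = 34.58/2.197 = 15.7396
Length contraction: L = L₀/γ = 42.99/15.7396 = 2.731 m

L ≈ 2.731 m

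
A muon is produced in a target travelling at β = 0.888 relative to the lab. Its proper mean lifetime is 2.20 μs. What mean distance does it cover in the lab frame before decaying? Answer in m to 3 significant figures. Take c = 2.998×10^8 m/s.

γ = 1/√(1 − 0.888²) = 2.1747
Dilated lifetime: Δt = γτ₀ = 2.1747 × 2.20 μs = 4.7842 μs
d = vΔt = 0.888c × 4.7842 μs = 2.6622×10^8 m/s × 4.7842×10^-6 s = 1270 m

d ≈ 1270 m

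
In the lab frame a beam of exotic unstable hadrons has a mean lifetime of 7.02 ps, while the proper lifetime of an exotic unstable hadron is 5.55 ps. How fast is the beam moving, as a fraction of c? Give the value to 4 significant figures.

γ = Δt/τ₀ = 7.02/5.55 = 1.26486
β = √(1 − 1/γ²) = √(1 − 1/1.26486²) = 0.6123

β ≈ 0.6123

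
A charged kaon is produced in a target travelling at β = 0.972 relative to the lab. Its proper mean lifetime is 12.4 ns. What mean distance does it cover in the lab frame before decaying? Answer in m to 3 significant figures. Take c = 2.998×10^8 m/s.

d ≈ 15.4 m

γ = 1/√(1 − 0.972²) = 4.2557
Dilated lifetime: Δt = γτ₀ = 4.2557 × 12.4 ns = 52.770 ns
d = vΔt = 0.972c × 52.770 ns = 2.9141×10^8 m/s × 5.2770×10^-8 s = 15.4 m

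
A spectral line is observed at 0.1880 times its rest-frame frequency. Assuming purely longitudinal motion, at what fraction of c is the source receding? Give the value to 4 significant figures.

f_obs/f_src = √((1−β)/(1+β)) = 0.1880  ⇒  (1−β)/(1+β) = 0.0353440
β = |1 − D²|/(1 + D²) = |1 − 0.0353440|/(1 + 0.0353440) = 0.9317

β ≈ 0.9317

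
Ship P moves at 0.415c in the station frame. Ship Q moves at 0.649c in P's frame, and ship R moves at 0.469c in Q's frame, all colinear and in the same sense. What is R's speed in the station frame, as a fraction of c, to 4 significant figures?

u ≈ 0.9383c

Compose boost 2: (0.649 + 0.415)/(1 + 0.649×0.415) = 1.064/1.26933 = 0.838234
Compose boost 3: (0.469 + 0.838234)/(1 + 0.469×0.838234) = 1.30723/1.39313 = 0.9383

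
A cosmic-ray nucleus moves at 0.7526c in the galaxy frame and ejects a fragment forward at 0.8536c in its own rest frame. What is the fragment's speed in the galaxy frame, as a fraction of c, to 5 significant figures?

u ≈ 0.97795c

Compose boost 2: (0.8536 + 0.7526)/(1 + 0.8536×0.7526) = 1.6062/1.642419 = 0.97795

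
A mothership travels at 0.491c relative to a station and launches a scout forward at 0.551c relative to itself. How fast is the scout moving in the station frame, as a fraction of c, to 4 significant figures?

u ≈ 0.8201c

Compose boost 2: (0.551 + 0.491)/(1 + 0.551×0.491) = 1.042/1.27054 = 0.8201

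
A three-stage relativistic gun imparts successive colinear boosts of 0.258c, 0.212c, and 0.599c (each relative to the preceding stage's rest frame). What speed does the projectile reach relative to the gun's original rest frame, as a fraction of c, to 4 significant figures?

Compose boost 2: (0.212 + 0.258)/(1 + 0.212×0.258) = 0.4700/1.05470 = 0.445626
Compose boost 3: (0.599 + 0.445626)/(1 + 0.599×0.445626) = 1.04463/1.26693 = 0.8245

u ≈ 0.8245c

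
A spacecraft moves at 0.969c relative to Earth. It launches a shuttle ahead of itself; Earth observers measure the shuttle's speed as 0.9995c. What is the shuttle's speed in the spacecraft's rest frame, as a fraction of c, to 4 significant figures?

Inverse velocity addition: u' = (u − v)/(1 − uv/c²)
= (0.9995 − 0.969)/(1 − 0.9995×0.969) = 0.03050/0.0314845 = 0.9687

u' ≈ 0.9687c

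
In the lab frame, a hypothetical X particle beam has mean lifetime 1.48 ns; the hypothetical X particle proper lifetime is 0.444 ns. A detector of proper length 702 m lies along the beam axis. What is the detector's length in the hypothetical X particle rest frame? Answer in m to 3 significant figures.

Time dilation ⇒ γ = Δt/τ₀ = 1.48/0.444 = 3.3333
Length contraction: L = L₀/γ = 702/3.3333 = 211 m

L ≈ 211 m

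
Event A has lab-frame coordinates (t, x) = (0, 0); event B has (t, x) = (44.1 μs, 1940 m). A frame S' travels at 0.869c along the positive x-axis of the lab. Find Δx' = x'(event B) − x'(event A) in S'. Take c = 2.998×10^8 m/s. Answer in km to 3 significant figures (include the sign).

Δx' ≈ -19.3 km

γ = 1/√(1 − 0.869²) = 2.0210
Δx' = γ(Δx − vΔt) = 2.0210 × (1940 m − 0.869×(2.998×10^8 m/s)×44.1×10^-6 s)
= 2.0210 × (-9549.2 m) = -19.3 km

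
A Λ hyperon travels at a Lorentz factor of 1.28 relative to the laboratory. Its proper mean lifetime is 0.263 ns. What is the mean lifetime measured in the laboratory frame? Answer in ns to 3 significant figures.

γ = 1.28 (given)
Time dilation: Δt = γτ₀ = 1.28 × 0.263 ns = 0.337 ns

Δt ≈ 0.337 ns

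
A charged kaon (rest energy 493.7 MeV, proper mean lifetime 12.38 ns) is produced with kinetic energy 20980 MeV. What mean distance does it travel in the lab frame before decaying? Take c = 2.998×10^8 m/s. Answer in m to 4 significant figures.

d ≈ 161.4 m

γ = 1 + K/(m₀c²) = 1 + 20980/493.7 = 43.4954
β = √(1 − 1/γ²) = 0.999736
Dilated lifetime: γτ₀ = 43.4954 × 12.38 ns = 538.474 ns
d = βc·γτ₀ = 0.999736 × (2.998×10^8 m/s) × 5.38474×10^-7 s = 161.4 m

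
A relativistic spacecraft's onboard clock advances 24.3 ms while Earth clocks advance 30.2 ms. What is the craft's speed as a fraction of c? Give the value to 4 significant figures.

γ = Δt/τ₀ = 30.2/24.3 = 1.24280
β = √(1 − 1/γ²) = √(1 − 1/1.24280²) = 0.5938

β ≈ 0.5938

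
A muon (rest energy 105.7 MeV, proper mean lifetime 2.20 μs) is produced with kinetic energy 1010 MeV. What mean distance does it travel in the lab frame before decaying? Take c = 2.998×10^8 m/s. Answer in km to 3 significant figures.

d ≈ 6.93 km

γ = 1 + K/(m₀c²) = 1 + 1010/105.7 = 10.555
β = √(1 − 1/γ²) = 0.99550
Dilated lifetime: γτ₀ = 10.555 × 2.20 μs = 23.222 μs
d = βc·γτ₀ = 0.99550 × (2.998×10^8 m/s) × 2.3222×10^-5 s = 6.93 km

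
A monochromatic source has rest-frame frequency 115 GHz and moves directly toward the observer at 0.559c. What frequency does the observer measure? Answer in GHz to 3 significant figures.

Relativistic Doppler: f_obs = f_src √((1+β)/(1−β))
= 115 × √(1.5590/0.44100) = 115 × 1.8802 = 216 GHz

f_obs ≈ 216 GHz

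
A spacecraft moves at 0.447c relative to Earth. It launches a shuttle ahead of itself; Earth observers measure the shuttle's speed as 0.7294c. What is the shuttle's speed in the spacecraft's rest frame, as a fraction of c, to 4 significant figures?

u' ≈ 0.4190c

Inverse velocity addition: u' = (u − v)/(1 − uv/c²)
= (0.7294 − 0.447)/(1 − 0.7294×0.447) = 0.2824/0.673958 = 0.4190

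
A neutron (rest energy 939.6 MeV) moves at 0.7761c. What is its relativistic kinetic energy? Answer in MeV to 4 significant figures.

K ≈ 550.4 MeV

γ = 1/√(1 − 0.7761²) = 1.58577
K = (γ − 1)m₀c² = (1.58577 − 1) × 939.6 MeV = 0.585767 × 939.6 MeV = 550.4 MeV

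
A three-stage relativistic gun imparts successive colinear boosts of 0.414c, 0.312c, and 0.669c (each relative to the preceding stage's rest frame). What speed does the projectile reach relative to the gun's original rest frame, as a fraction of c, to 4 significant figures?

u ≈ 0.9174c

Compose boost 2: (0.312 + 0.414)/(1 + 0.312×0.414) = 0.7260/1.12917 = 0.642951
Compose boost 3: (0.669 + 0.642951)/(1 + 0.669×0.642951) = 1.31195/1.43013 = 0.9174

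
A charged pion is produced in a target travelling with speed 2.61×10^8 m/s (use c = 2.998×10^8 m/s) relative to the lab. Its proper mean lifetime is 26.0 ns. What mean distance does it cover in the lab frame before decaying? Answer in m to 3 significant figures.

β = v/c = 2.61×10^8 / 2.998×10^8 = 0.87058
γ = 1/√(1 − 0.87058²) = 2.0324
Dilated lifetime: Δt = γτ₀ = 2.0324 × 26.0 ns = 52.843 ns
d = vΔt = 0.87058c × 52.843 ns = 2.6100×10^8 m/s × 5.2843×10^-8 s = 13.8 m

d ≈ 13.8 m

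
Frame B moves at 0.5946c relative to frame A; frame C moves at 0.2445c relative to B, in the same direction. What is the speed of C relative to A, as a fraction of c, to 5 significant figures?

u ≈ 0.73260c

Compose boost 2: (0.2445 + 0.5946)/(1 + 0.2445×0.5946) = 0.83910/1.145380 = 0.73260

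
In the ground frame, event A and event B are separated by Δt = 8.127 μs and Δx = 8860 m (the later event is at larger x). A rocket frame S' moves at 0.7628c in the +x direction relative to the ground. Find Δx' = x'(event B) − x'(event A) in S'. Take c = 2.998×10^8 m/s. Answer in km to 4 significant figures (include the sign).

Δx' ≈ 10.83 km

γ = 1/√(1 − 0.7628²) = 1.54647
Δx' = γ(Δx − vΔt) = 1.54647 × (8860 m − 0.7628×(2.998×10^8 m/s)×8.127×10^-6 s)
= 1.54647 × (7001.46 m) = 10.83 km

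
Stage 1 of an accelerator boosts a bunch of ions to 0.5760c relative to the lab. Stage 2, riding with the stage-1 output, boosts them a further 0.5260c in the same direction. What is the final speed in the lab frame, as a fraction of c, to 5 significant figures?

u ≈ 0.84576c

Compose boost 2: (0.5260 + 0.5760)/(1 + 0.5260×0.5760) = 1.1020/1.302976 = 0.84576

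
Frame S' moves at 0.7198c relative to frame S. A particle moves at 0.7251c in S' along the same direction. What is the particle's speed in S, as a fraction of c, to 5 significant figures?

u ≈ 0.94939c

Relativistic velocity addition: u = (u' + v)/(1 + u'v/c²)
= (0.7251 + 0.7198)/(1 + 0.7251×0.7198) = 1.4449/1.521927 = 0.94939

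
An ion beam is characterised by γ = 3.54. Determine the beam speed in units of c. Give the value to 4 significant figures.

β = √(1 − 1/γ²) = √(1 − 1/3.54²) = √(0.920202) = 0.9593

β ≈ 0.9593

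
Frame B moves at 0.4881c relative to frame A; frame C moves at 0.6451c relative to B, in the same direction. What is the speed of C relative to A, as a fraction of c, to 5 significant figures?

Compose boost 2: (0.6451 + 0.4881)/(1 + 0.6451×0.4881) = 1.1332/1.314873 = 0.86183

u ≈ 0.86183c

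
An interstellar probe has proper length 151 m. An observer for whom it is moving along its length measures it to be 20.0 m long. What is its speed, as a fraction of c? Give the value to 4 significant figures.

γ = L₀/L = 151/20.0 = 7.55000
β = √(1 − 1/γ²) = 0.9912

β ≈ 0.9912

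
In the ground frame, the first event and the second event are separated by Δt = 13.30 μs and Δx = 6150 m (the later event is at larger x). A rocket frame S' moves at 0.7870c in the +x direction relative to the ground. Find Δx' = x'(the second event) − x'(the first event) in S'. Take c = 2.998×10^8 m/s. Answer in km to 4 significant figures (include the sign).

γ = 1/√(1 − 0.7870²) = 1.62087
Δx' = γ(Δx − vΔt) = 1.62087 × (6150 m − 0.7870×(2.998×10^8 m/s)×13.30×10^-6 s)
= 1.62087 × (3011.96 m) = 4.882 km

Δx' ≈ 4.882 km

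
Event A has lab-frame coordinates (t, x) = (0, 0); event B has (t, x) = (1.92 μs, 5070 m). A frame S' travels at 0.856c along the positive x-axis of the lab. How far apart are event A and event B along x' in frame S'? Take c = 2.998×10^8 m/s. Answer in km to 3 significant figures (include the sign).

γ = 1/√(1 − 0.856²) = 1.9343
Δx' = γ(Δx − vΔt) = 1.9343 × (5070 m − 0.856×(2.998×10^8 m/s)×1.92×10^-6 s)
= 1.9343 × (4577.3 m) = 8.85 km

Δx' ≈ 8.85 km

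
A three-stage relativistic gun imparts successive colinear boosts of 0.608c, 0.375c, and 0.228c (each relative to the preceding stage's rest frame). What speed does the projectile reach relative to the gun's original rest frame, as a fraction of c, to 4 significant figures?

Compose boost 2: (0.375 + 0.608)/(1 + 0.375×0.608) = 0.9830/1.22800 = 0.800489
Compose boost 3: (0.228 + 0.800489)/(1 + 0.228×0.800489) = 1.02849/1.18251 = 0.8697

u ≈ 0.8697c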